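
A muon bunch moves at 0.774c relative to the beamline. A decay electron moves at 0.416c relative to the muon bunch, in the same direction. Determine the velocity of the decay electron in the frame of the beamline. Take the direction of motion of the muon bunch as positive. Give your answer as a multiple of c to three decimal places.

0.900c

With v = 0.774 and u' = 0.416 (in units of c),
u = (u' + v)/(1 + u'v/c²):
u = (0.416 + 0.774) / (1 + 0.416·0.774) = 1.1900/1.3220 = 0.9002
(Galilean addition would give +1.190c, exceeding c.)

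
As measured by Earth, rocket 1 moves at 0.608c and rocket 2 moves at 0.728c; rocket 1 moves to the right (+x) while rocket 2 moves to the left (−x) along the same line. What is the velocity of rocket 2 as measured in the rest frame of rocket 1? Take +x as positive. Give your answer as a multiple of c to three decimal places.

β_A = 0.608, β_B = -0.728.
Transform to A's frame with the inverse velocity-addition law: u' = (u − v)/(1 − uv/c²), taking u = β_B and v = β_A.
u' = (-0.728 − 0.608) / (1 − (0.608)(-0.728)) = -1.3360/1.4426 = -0.9261.

-0.926c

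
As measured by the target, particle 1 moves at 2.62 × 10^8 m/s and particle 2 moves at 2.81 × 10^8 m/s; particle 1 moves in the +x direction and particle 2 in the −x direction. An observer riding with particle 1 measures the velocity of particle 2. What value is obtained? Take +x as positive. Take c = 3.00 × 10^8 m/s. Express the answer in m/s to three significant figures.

-2.99 × 10^8 m/s

β_A = 0.873, β_B = -0.937 (dividing each by c = 3.00 × 10^8 m/s).
Transform to A's frame with the inverse velocity-addition law: u' = (u − v)/(1 − uv/c²), taking u = β_B and v = β_A.
u' = (-0.937 − 0.873) / (1 − (0.873)(-0.937)) = -1.8100/1.8180 = -0.9956.
u' = -0.9956 × 3.00 × 10^8 m/s.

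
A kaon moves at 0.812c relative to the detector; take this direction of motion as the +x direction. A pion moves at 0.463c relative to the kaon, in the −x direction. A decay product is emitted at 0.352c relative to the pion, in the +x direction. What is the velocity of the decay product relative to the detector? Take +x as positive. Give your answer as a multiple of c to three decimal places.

+0.761c

Apply u = (u' + v)/(1 + u'v/c²) successively, working outward toward the detector.
Start: velocity of the kaon relative to the detector = 0.8120c.
Compose with the pion (u' = -0.463 in the kaon frame): u_1 = (-0.463 + 0.812) / (1 + (-0.463)·0.812) = 0.3490/0.6240 = 0.5593.
Compose with the decay product (u' = 0.352 in the pion frame): u_2 = (0.352 + 0.559) / (1 + 0.352·0.559) = 0.9113/1.1969 = 0.7614.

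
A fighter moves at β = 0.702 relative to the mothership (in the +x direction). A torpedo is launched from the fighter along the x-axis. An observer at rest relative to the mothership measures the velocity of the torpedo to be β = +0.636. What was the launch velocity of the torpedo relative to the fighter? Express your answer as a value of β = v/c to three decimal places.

Invert the composition law: u' = (u − v)/(1 − uv/c²).
u' = (0.636 − 0.702) / (1 − (0.636)(0.702)) = -0.0660/0.5535 = -0.1192.

β = -0.119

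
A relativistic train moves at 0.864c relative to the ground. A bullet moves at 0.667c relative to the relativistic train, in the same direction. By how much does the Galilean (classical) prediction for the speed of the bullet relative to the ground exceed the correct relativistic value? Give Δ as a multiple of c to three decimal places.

Galilean: u_cl = 0.667 + 0.864 = 1.5310.
Relativistic: u_rel = (0.667 + 0.864) / (1 + 0.667·0.864) = 1.5310/1.5763 = 0.9713.
Δ = 1.5310 − 0.9713 = 0.5597.
(The classical prediction exceeds c; the relativistic result does not.)

Δ = 0.560c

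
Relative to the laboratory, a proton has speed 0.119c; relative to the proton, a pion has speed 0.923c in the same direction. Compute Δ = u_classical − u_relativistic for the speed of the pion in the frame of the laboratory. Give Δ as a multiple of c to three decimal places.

Δ = 0.103c

Galilean: u_cl = 0.923 + 0.119 = 1.0420.
Relativistic: u_rel = (0.923 + 0.119) / (1 + 0.923·0.119) = 1.0420/1.1098 = 0.9389.
Δ = 1.0420 − 0.9389 = 0.1031.
(The classical prediction exceeds c; the relativistic result does not.)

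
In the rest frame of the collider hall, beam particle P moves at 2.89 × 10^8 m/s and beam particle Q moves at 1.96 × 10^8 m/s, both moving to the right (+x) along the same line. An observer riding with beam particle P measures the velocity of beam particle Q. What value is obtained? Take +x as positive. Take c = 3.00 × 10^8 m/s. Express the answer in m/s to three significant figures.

β_A = 0.963, β_B = 0.653 (dividing each by c = 3.00 × 10^8 m/s).
Transform to A's frame with the inverse velocity-addition law: u' = (u − v)/(1 − uv/c²), taking u = β_B and v = β_A.
u' = (0.653 − 0.963) / (1 − (0.963)(0.653)) = -0.3100/0.3706 = -0.8364.
u' = -0.8364 × 3.00 × 10^8 m/s.

-2.51 × 10^8 m/s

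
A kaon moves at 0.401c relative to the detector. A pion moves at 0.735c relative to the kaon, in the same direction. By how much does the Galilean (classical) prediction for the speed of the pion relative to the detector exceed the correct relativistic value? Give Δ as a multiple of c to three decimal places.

Galilean: u_cl = 0.735 + 0.401 = 1.1360.
Relativistic: u_rel = (0.735 + 0.401) / (1 + 0.735·0.401) = 1.1360/1.2947 = 0.8774.
Δ = 1.1360 − 0.8774 = 0.2586.
(The classical prediction exceeds c; the relativistic result does not.)

Δ = 0.259c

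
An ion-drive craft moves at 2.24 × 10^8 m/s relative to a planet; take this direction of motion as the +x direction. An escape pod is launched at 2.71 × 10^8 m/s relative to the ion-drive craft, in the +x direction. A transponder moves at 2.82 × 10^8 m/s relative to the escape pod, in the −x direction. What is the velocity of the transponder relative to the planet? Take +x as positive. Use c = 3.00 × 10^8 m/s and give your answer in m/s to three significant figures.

+1.85 × 10^8 m/s

Apply u = (u' + v)/(1 + u'v/c²) successively, working outward toward the planet.
(Dividing each given speed by c = 3.00 × 10^8 m/s to work in units of c.)
Start: velocity of the ion-drive craft relative to the planet = 0.7467c.
Compose with the escape pod (u' = 0.903 in the ion-drive craft frame): u_1 = (0.903 + 0.747) / (1 + 0.903·0.747) = 1.6500/1.6745 = 0.9854.
Compose with the transponder (u' = -0.940 in the escape pod frame): u_2 = (-0.940 + 0.985) / (1 + (-0.940)·0.985) = 0.0454/0.0737 = 0.6153.
So u = 0.6153 × 3.00 × 10^8 m/s.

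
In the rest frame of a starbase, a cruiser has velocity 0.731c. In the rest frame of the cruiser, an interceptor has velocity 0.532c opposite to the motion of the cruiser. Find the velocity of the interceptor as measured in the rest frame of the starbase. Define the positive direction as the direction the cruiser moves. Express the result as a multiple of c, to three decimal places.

+0.326c

With v = 0.731 and u' = -0.532 (in units of c),
u = (u' + v)/(1 + u'v/c²):
u = (-0.532 + 0.731) / (1 + (-0.532)·0.731) = 0.1990/0.6111 = 0.3256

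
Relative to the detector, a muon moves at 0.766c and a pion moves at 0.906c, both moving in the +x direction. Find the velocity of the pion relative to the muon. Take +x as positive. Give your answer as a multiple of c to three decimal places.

+0.458c

β_A = 0.766, β_B = 0.906.
Transform to A's frame with the inverse velocity-addition law: u' = (u − v)/(1 − uv/c²), taking u = β_B and v = β_A.
u' = (0.906 − 0.766) / (1 − (0.766)(0.906)) = 0.1400/0.3060 = 0.4575.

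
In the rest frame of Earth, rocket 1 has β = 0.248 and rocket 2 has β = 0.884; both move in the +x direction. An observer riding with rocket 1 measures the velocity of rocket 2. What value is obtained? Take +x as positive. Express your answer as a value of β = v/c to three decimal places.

β_A = 0.248, β_B = 0.884.
Transform to A's frame with the inverse velocity-addition law: u' = (u − v)/(1 − uv/c²), taking u = β_B and v = β_A.
u' = (0.884 − 0.248) / (1 − (0.248)(0.884)) = 0.6360/0.7808 = 0.8146.

β = +0.815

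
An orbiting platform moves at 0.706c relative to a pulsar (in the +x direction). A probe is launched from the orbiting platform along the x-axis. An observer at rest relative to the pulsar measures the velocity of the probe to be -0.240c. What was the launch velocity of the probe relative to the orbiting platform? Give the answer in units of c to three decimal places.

-0.809c

Invert the composition law: u' = (u − v)/(1 − uv/c²).
u' = (-0.240 − 0.706) / (1 − (-0.240)(0.706)) = -0.9460/1.1694 = -0.8089.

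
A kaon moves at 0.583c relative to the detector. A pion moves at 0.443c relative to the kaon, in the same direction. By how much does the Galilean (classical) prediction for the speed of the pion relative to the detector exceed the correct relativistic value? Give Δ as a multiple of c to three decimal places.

Galilean: u_cl = 0.443 + 0.583 = 1.0260.
Relativistic: u_rel = (0.443 + 0.583) / (1 + 0.443·0.583) = 1.0260/1.2583 = 0.8154.
Δ = 1.0260 − 0.8154 = 0.2106.
(The classical prediction exceeds c; the relativistic result does not.)

Δ = 0.211c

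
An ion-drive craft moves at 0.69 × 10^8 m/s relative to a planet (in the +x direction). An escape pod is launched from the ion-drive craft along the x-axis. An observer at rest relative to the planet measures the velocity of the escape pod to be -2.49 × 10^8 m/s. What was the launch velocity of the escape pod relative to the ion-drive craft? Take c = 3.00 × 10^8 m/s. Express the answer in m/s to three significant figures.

-2.67 × 10^8 m/s

v = 0.230c, u = -0.830c.
Invert the composition law: u' = (u − v)/(1 − uv/c²).
u' = (-0.830 − 0.230) / (1 − (-0.830)(0.230)) = -1.0600/1.1909 = -0.8901.
u' = -0.8901 × 3.00 × 10^8 m/s.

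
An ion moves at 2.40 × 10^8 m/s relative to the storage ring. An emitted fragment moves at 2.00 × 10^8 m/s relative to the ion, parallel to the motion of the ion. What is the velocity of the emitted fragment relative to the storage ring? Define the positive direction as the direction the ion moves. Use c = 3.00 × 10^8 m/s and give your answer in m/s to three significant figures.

In units of c (dividing by 3.00 × 10^8 m/s): v = 0.800, u' = 0.667.
u = (u' + v)/(1 + u'v/c²):
u = (0.667 + 0.800) / (1 + 0.667·0.800) = 1.4667/1.5333 = 0.9565
Converting back: u = 0.9565 × 3.00 × 10^8 m/s.

2.87 × 10^8 m/s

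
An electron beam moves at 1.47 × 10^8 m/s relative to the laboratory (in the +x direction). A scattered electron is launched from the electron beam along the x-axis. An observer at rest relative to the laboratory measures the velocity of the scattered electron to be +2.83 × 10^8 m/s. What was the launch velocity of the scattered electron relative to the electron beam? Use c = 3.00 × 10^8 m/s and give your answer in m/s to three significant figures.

+2.53 × 10^8 m/s

v = 0.490c, u = 0.943c.
Invert the composition law: u' = (u − v)/(1 − uv/c²).
u' = (0.943 − 0.490) / (1 − (0.943)(0.490)) = 0.4533/0.5378 = 0.8430.
u' = 0.8430 × 3.00 × 10^8 m/s.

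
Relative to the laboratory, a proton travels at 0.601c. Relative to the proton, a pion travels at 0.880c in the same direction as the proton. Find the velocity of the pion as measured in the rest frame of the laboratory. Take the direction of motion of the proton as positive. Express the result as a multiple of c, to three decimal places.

0.969c

With v = 0.601 and u' = 0.880 (in units of c),
u = (u' + v)/(1 + u'v/c²):
u = (0.880 + 0.601) / (1 + 0.880·0.601) = 1.4810/1.5289 = 0.9687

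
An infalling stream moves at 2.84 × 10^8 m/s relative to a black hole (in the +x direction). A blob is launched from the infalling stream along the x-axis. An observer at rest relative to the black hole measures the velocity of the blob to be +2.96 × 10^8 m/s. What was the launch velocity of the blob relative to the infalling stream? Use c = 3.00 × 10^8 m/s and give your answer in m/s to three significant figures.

v = 0.947c, u = 0.987c.
Invert the composition law: u' = (u − v)/(1 − uv/c²).
u' = (0.987 − 0.947) / (1 − (0.987)(0.947)) = 0.0400/0.0660 = 0.6065.
u' = 0.6065 × 3.00 × 10^8 m/s.

+1.82 × 10^8 m/s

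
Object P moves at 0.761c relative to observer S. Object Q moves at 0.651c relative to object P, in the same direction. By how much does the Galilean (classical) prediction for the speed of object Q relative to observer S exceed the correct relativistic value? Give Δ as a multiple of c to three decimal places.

Δ = 0.468c

Galilean: u_cl = 0.651 + 0.761 = 1.4120.
Relativistic: u_rel = (0.651 + 0.761) / (1 + 0.651·0.761) = 1.4120/1.4954 = 0.9442.
Δ = 1.4120 − 0.9442 = 0.4678.
(The classical prediction exceeds c; the relativistic result does not.)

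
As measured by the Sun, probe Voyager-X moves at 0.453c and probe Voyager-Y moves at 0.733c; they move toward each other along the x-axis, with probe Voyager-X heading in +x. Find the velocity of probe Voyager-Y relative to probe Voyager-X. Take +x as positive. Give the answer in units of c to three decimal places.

β_A = 0.453, β_B = -0.733.
Transform to A's frame with the inverse velocity-addition law: u' = (u − v)/(1 − uv/c²), taking u = β_B and v = β_A.
u' = (-0.733 − 0.453) / (1 − (0.453)(-0.733)) = -1.1860/1.3320 = -0.8904.

-0.890c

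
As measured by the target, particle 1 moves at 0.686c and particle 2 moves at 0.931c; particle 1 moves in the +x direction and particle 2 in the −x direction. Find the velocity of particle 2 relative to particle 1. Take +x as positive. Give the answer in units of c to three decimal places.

β_A = 0.686, β_B = -0.931.
Transform to A's frame with the inverse velocity-addition law: u' = (u − v)/(1 − uv/c²), taking u = β_B and v = β_A.
u' = (-0.931 − 0.686) / (1 − (0.686)(-0.931)) = -1.6170/1.6387 = -0.9868.

-0.987c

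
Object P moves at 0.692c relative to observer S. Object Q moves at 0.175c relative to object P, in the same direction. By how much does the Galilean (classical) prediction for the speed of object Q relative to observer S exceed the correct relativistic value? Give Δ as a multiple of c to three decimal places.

Galilean: u_cl = 0.175 + 0.692 = 0.8670.
Relativistic: u_rel = (0.175 + 0.692) / (1 + 0.175·0.692) = 0.8670/1.1211 = 0.7733.
Δ = 0.8670 − 0.7733 = 0.0937.

Δ = 0.094c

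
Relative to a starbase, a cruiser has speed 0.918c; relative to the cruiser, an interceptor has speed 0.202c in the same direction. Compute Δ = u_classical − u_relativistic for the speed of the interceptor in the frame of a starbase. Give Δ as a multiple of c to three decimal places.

Galilean: u_cl = 0.202 + 0.918 = 1.1200.
Relativistic: u_rel = (0.202 + 0.918) / (1 + 0.202·0.918) = 1.1200/1.1854 = 0.9448.
Δ = 1.1200 − 0.9448 = 0.1752.
(The classical prediction exceeds c; the relativistic result does not.)

Δ = 0.175c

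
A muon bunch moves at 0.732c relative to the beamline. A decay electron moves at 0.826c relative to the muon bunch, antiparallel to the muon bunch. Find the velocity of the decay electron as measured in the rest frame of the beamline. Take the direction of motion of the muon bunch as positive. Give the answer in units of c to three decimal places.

-0.238c

With v = 0.732 and u' = -0.826 (in units of c),
u = (u' + v)/(1 + u'v/c²):
u = (-0.826 + 0.732) / (1 + (-0.826)·0.732) = -0.0940/0.3954 = -0.2378
(Galilean addition would give -0.094c.)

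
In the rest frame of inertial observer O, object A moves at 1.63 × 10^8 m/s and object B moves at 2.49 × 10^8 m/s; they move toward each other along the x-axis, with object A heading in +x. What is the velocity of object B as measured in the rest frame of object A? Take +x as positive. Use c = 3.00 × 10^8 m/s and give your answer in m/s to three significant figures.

-2.84 × 10^8 m/s

β_A = 0.543, β_B = -0.830 (dividing each by c = 3.00 × 10^8 m/s).
Transform to A's frame with the inverse velocity-addition law: u' = (u − v)/(1 − uv/c²), taking u = β_B and v = β_A.
u' = (-0.830 − 0.543) / (1 − (0.543)(-0.830)) = -1.3733/1.4510 = -0.9465.
u' = -0.9465 × 3.00 × 10^8 m/s.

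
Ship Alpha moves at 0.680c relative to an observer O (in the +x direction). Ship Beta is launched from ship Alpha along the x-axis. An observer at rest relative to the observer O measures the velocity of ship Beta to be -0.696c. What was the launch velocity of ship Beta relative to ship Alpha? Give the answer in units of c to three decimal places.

Invert the composition law: u' = (u − v)/(1 − uv/c²).
u' = (-0.696 − 0.680) / (1 − (-0.696)(0.680)) = -1.3760/1.4733 = -0.9340.

-0.934c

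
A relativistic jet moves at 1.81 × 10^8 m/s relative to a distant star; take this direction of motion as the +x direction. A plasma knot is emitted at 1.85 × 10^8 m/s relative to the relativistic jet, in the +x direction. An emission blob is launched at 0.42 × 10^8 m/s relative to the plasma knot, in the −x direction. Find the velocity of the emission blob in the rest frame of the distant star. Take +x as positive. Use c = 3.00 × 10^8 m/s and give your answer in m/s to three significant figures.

+2.57 × 10^8 m/s

Apply u = (u' + v)/(1 + u'v/c²) successively, working outward toward the distant star.
(Dividing each given speed by c = 3.00 × 10^8 m/s to work in units of c.)
Start: velocity of the relativistic jet relative to the distant star = 0.6033c.
Compose with the plasma knot (u' = 0.617 in the relativistic jet frame): u_1 = (0.617 + 0.603) / (1 + 0.617·0.603) = 1.2200/1.3721 = 0.8892.
Compose with the emission blob (u' = -0.140 in the plasma knot frame): u_2 = (-0.140 + 0.889) / (1 + (-0.140)·0.889) = 0.7492/0.8755 = 0.8557.
So u = 0.8557 × 3.00 × 10^8 m/s.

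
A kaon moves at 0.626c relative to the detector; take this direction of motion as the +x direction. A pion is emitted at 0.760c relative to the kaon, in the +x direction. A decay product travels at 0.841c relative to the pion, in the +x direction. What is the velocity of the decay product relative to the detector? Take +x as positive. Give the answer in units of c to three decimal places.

Apply u = (u' + v)/(1 + u'v/c²) successively, working outward toward the detector.
Start: velocity of the kaon relative to the detector = 0.6260c.
Compose with the pion (u' = 0.760 in the kaon frame): u_1 = (0.760 + 0.626) / (1 + 0.760·0.626) = 1.3860/1.4758 = 0.9392.
Compose with the decay product (u' = 0.841 in the pion frame): u_2 = (0.841 + 0.939) / (1 + 0.841·0.939) = 1.7802/1.7898 = 0.9946.

0.995c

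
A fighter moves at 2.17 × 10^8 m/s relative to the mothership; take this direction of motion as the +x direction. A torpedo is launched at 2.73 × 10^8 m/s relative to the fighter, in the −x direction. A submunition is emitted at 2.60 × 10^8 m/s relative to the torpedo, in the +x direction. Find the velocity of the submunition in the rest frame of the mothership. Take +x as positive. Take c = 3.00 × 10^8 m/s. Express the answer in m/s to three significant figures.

+1.83 × 10^8 m/s

Apply u = (u' + v)/(1 + u'v/c²) successively, working outward toward the mothership.
(Dividing each given speed by c = 3.00 × 10^8 m/s to work in units of c.)
Start: velocity of the fighter relative to the mothership = 0.7233c.
Compose with the torpedo (u' = -0.910 in the fighter frame): u_1 = (-0.910 + 0.723) / (1 + (-0.910)·0.723) = -0.1867/0.3418 = -0.5462.
Compose with the submunition (u' = 0.867 in the torpedo frame): u_2 = (0.867 + (-0.546)) / (1 + 0.867·(-0.546)) = 0.3205/0.5266 = 0.6085.
So u = 0.6085 × 3.00 × 10^8 m/s.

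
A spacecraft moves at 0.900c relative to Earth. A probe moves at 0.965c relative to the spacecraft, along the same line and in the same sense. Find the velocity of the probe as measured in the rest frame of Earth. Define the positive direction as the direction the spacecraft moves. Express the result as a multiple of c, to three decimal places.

0.998c

With v = 0.900 and u' = 0.965 (in units of c),
u = (u' + v)/(1 + u'v/c²):
u = (0.965 + 0.900) / (1 + 0.965·0.900) = 1.8650/1.8685 = 0.9981
(Galilean addition would give +1.865c, exceeding c.)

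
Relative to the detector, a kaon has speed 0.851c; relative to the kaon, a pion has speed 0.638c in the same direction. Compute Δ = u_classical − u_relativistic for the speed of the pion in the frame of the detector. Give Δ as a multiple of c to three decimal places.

Galilean: u_cl = 0.638 + 0.851 = 1.4890.
Relativistic: u_rel = (0.638 + 0.851) / (1 + 0.638·0.851) = 1.4890/1.5429 = 0.9650.
Δ = 1.4890 − 0.9650 = 0.5240.
(The classical prediction exceeds c; the relativistic result does not.)

Δ = 0.524c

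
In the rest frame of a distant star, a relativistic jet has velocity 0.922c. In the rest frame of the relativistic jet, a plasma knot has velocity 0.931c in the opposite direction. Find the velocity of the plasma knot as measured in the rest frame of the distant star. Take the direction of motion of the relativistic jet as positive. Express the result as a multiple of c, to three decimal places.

-0.064c

With v = 0.922 and u' = -0.931 (in units of c),
u = (u' + v)/(1 + u'v/c²):
u = (-0.931 + 0.922) / (1 + (-0.931)·0.922) = -0.0090/0.1416 = -0.0636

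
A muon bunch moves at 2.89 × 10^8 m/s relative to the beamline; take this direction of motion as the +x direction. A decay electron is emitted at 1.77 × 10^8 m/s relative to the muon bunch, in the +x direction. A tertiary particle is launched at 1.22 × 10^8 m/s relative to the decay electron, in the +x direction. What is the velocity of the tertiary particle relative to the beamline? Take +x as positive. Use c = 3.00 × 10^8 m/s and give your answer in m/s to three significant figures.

2.99 × 10^8 m/s

Apply u = (u' + v)/(1 + u'v/c²) successively, working outward toward the beamline.
(Dividing each given speed by c = 3.00 × 10^8 m/s to work in units of c.)
Start: velocity of the muon bunch relative to the beamline = 0.9633c.
Compose with the decay electron (u' = 0.590 in the muon bunch frame): u_1 = (0.590 + 0.963) / (1 + 0.590·0.963) = 1.5533/1.5684 = 0.9904.
Compose with the tertiary particle (u' = 0.407 in the decay electron frame): u_2 = (0.407 + 0.990) / (1 + 0.407·0.990) = 1.3971/1.4028 = 0.9959.
So u = 0.9959 × 3.00 × 10^8 m/s.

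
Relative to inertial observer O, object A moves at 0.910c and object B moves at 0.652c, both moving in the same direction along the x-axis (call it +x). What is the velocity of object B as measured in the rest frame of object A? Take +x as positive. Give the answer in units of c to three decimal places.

-0.634c

β_A = 0.910, β_B = 0.652.
Transform to A's frame with the inverse velocity-addition law: u' = (u − v)/(1 − uv/c²), taking u = β_B and v = β_A.
u' = (0.652 − 0.910) / (1 − (0.910)(0.652)) = -0.2580/0.4067 = -0.6344.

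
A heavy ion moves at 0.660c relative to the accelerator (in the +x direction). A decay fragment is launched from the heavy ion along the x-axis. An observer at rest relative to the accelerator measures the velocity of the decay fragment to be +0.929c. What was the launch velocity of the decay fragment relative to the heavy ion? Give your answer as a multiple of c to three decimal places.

Invert the composition law: u' = (u − v)/(1 − uv/c²).
u' = (0.929 − 0.660) / (1 − (0.929)(0.660)) = 0.2690/0.3869 = 0.6953.

+0.695c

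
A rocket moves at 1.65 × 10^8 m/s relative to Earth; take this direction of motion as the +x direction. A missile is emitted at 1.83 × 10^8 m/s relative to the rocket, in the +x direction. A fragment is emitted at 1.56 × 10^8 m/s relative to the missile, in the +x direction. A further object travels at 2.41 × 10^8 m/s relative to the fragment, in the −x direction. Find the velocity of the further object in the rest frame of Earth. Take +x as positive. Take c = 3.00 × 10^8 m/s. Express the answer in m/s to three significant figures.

Apply u = (u' + v)/(1 + u'v/c²) successively, working outward toward Earth.
(Dividing each given speed by c = 3.00 × 10^8 m/s to work in units of c.)
Start: velocity of the rocket relative to Earth = 0.5500c.
Compose with the missile (u' = 0.610 in the rocket frame): u_1 = (0.610 + 0.550) / (1 + 0.610·0.550) = 1.1600/1.3355 = 0.8686.
Compose with the fragment (u' = 0.520 in the missile frame): u_2 = (0.520 + 0.869) / (1 + 0.520·0.869) = 1.3886/1.4517 = 0.9565.
Compose with the further object (u' = -0.803 in the fragment frame): u_3 = (-0.803 + 0.957) / (1 + (-0.803)·0.957) = 0.1532/0.2316 = 0.6616.
So u = 0.6616 × 3.00 × 10^8 m/s.

+1.98 × 10^8 m/s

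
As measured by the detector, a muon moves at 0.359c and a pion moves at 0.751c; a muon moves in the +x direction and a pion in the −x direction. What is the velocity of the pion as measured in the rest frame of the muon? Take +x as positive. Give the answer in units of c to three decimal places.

β_A = 0.359, β_B = -0.751.
Transform to A's frame with the inverse velocity-addition law: u' = (u − v)/(1 − uv/c²), taking u = β_B and v = β_A.
u' = (-0.751 − 0.359) / (1 − (0.359)(-0.751)) = -1.1100/1.2696 = -0.8743.

-0.874c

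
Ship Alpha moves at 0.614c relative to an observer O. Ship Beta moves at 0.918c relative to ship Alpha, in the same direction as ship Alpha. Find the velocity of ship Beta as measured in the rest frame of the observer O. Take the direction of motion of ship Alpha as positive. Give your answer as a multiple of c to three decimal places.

0.980c

With v = 0.614 and u' = 0.918 (in units of c),
u = (u' + v)/(1 + u'v/c²):
u = (0.918 + 0.614) / (1 + 0.918·0.614) = 1.5320/1.5637 = 0.9798
(Galilean addition would give +1.532c, exceeding c.)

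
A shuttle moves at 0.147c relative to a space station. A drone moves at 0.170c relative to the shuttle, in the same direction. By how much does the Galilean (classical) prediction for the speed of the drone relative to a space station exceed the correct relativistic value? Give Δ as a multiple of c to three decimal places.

Galilean: u_cl = 0.170 + 0.147 = 0.3170.
Relativistic: u_rel = (0.170 + 0.147) / (1 + 0.170·0.147) = 0.3170/1.0250 = 0.3093.
Δ = 0.3170 − 0.3093 = 0.0077.

Δ = 0.008c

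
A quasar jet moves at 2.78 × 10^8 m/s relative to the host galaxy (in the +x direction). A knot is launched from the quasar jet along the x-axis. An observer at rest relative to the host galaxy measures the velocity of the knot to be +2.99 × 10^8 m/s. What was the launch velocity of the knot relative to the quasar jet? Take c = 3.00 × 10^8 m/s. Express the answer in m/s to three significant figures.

v = 0.927c, u = 0.997c.
Invert the composition law: u' = (u − v)/(1 − uv/c²).
u' = (0.997 − 0.927) / (1 − (0.997)(0.927)) = 0.0700/0.0764 = 0.9160.
u' = 0.9160 × 3.00 × 10^8 m/s.

+2.75 × 10^8 m/s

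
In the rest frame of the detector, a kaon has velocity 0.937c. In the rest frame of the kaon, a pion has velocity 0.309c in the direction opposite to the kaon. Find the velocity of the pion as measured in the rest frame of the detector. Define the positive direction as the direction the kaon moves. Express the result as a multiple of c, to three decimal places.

+0.884c

With v = 0.937 and u' = -0.309 (in units of c),
u = (u' + v)/(1 + u'v/c²):
u = (-0.309 + 0.937) / (1 + (-0.309)·0.937) = 0.6280/0.7105 = 0.8839
(Galilean addition would give +0.628c.)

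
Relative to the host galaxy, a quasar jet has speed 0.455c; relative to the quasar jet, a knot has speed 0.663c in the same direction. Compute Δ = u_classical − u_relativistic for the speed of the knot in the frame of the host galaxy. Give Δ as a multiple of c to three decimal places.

Δ = 0.259c

Galilean: u_cl = 0.663 + 0.455 = 1.1180.
Relativistic: u_rel = (0.663 + 0.455) / (1 + 0.663·0.455) = 1.1180/1.3017 = 0.8589.
Δ = 1.1180 − 0.8589 = 0.2591.
(The classical prediction exceeds c; the relativistic result does not.)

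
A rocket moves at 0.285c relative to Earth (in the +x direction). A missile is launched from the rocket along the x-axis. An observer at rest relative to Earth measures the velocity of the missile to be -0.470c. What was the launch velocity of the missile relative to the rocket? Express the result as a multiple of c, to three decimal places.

Invert the composition law: u' = (u − v)/(1 − uv/c²).
u' = (-0.470 − 0.285) / (1 − (-0.470)(0.285)) = -0.7550/1.1340 = -0.6658.

-0.666c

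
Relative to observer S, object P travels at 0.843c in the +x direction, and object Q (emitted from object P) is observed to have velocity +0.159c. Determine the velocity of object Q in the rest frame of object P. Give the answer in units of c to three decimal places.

Invert the composition law: u' = (u − v)/(1 − uv/c²).
u' = (0.159 − 0.843) / (1 − (0.159)(0.843)) = -0.6840/0.8660 = -0.7899.

-0.790c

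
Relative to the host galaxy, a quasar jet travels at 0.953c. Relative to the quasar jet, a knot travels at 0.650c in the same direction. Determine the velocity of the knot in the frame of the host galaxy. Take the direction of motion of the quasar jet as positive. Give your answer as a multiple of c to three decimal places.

0.990c

With v = 0.953 and u' = 0.650 (in units of c),
u = (u' + v)/(1 + u'v/c²):
u = (0.650 + 0.953) / (1 + 0.650·0.953) = 1.6030/1.6195 = 0.9898
(Galilean addition would give +1.603c, exceeding c.)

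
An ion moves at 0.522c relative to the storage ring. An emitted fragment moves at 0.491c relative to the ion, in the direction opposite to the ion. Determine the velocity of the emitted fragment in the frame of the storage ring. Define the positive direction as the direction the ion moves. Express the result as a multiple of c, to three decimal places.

With v = 0.522 and u' = -0.491 (in units of c),
u = (u' + v)/(1 + u'v/c²):
u = (-0.491 + 0.522) / (1 + (-0.491)·0.522) = 0.0310/0.7437 = 0.0417
(Galilean addition would give +0.031c.)

+0.042c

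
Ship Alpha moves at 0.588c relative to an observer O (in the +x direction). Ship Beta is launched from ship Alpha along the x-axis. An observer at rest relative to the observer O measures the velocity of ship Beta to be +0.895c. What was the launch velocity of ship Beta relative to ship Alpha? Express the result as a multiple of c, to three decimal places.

Invert the composition law: u' = (u − v)/(1 − uv/c²).
u' = (0.895 − 0.588) / (1 − (0.895)(0.588)) = 0.3070/0.4737 = 0.6480.

+0.648c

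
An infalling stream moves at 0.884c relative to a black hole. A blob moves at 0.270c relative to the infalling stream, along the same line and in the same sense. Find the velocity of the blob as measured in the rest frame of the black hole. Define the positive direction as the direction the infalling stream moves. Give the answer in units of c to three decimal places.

With v = 0.884 and u' = 0.270 (in units of c),
u = (u' + v)/(1 + u'v/c²):
u = (0.270 + 0.884) / (1 + 0.270·0.884) = 1.1540/1.2387 = 0.9316

0.932c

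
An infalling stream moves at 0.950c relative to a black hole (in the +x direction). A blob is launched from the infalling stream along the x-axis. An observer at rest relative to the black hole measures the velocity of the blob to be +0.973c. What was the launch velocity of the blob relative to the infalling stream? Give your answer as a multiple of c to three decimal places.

+0.304c

Invert the composition law: u' = (u − v)/(1 − uv/c²).
u' = (0.973 − 0.950) / (1 − (0.973)(0.950)) = 0.0230/0.0756 = 0.3040.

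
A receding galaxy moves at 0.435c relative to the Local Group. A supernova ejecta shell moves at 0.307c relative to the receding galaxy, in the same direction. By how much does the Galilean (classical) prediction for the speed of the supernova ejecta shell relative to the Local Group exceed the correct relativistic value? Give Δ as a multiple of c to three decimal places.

Galilean: u_cl = 0.307 + 0.435 = 0.7420.
Relativistic: u_rel = (0.307 + 0.435) / (1 + 0.307·0.435) = 0.7420/1.1335 = 0.6546.
Δ = 0.7420 − 0.6546 = 0.0874.

Δ = 0.087c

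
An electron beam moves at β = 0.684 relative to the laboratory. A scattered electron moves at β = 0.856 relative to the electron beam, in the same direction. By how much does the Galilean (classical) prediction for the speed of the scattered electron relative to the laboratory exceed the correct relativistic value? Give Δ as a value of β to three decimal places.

Galilean: u_cl = 0.856 + 0.684 = 1.5400.
Relativistic: u_rel = (0.856 + 0.684) / (1 + 0.856·0.684) = 1.5400/1.5855 = 0.9713.
Δ = 1.5400 − 0.9713 = 0.5687.
(The classical prediction exceeds c; the relativistic result does not.)

Δ = 0.569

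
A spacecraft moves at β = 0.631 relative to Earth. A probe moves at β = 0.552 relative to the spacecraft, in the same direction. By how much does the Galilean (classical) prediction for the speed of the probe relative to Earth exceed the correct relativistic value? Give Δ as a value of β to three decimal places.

Δ = 0.306

Galilean: u_cl = 0.552 + 0.631 = 1.1830.
Relativistic: u_rel = (0.552 + 0.631) / (1 + 0.552·0.631) = 1.1830/1.3483 = 0.8774.
Δ = 1.1830 − 0.8774 = 0.3056.
(The classical prediction exceeds c; the relativistic result does not.)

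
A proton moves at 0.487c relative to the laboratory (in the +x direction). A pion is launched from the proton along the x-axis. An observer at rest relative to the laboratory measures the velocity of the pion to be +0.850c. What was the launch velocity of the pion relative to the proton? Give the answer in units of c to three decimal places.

+0.619c

Invert the composition law: u' = (u − v)/(1 − uv/c²).
u' = (0.850 − 0.487) / (1 − (0.850)(0.487)) = 0.3630/0.5860 = 0.6194.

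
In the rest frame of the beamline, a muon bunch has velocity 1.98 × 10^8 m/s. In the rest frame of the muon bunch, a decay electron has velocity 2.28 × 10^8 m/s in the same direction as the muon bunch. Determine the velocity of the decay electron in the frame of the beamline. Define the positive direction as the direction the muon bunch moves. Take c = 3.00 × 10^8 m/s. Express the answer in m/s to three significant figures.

2.84 × 10^8 m/s

In units of c (dividing by 3.00 × 10^8 m/s): v = 0.660, u' = 0.760.
u = (u' + v)/(1 + u'v/c²):
u = (0.760 + 0.660) / (1 + 0.760·0.660) = 1.4200/1.5016 = 0.9457
Converting back: u = 0.9457 × 3.00 × 10^8 m/s.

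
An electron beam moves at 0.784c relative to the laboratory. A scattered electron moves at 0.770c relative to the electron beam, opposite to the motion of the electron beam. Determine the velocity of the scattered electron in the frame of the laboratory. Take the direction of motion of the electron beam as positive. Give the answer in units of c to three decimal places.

+0.035c

With v = 0.784 and u' = -0.770 (in units of c),
u = (u' + v)/(1 + u'v/c²):
u = (-0.770 + 0.784) / (1 + (-0.770)·0.784) = 0.0140/0.3963 = 0.0353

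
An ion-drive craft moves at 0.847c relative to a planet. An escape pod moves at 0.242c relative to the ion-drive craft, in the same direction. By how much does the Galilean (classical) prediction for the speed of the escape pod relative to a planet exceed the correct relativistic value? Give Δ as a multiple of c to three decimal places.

Galilean: u_cl = 0.242 + 0.847 = 1.0890.
Relativistic: u_rel = (0.242 + 0.847) / (1 + 0.242·0.847) = 1.0890/1.2050 = 0.9038.
Δ = 1.0890 − 0.9038 = 0.1852.
(The classical prediction exceeds c; the relativistic result does not.)

Δ = 0.185c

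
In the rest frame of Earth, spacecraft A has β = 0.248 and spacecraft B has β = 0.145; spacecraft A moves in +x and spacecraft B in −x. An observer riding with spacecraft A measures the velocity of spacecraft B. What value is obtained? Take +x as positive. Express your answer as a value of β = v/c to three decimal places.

β = -0.379

β_A = 0.248, β_B = -0.145.
Transform to A's frame with the inverse velocity-addition law: u' = (u − v)/(1 − uv/c²), taking u = β_B and v = β_A.
u' = (-0.145 − 0.248) / (1 − (0.248)(-0.145)) = -0.3930/1.0360 = -0.3794.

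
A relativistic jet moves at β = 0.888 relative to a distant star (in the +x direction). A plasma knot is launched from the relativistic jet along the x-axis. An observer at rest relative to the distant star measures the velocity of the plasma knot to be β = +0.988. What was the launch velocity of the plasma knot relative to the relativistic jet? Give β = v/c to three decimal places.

β = +0.815

Invert the composition law: u' = (u − v)/(1 − uv/c²).
u' = (0.988 − 0.888) / (1 − (0.988)(0.888)) = 0.1000/0.1227 = 0.8153.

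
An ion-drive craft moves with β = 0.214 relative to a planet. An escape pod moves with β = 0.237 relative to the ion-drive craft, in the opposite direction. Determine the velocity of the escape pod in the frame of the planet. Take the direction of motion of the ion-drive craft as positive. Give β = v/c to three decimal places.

β = -0.024

With v = 0.214 and u' = -0.237 (in units of c),
u = (u' + v)/(1 + u'v/c²):
u = (-0.237 + 0.214) / (1 + (-0.237)·0.214) = -0.0230/0.9493 = -0.0242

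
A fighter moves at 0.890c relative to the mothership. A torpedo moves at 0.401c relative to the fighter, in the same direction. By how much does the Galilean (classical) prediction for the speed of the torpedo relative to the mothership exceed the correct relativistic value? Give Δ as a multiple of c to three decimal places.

Δ = 0.340c

Galilean: u_cl = 0.401 + 0.890 = 1.2910.
Relativistic: u_rel = (0.401 + 0.890) / (1 + 0.401·0.890) = 1.2910/1.3569 = 0.9514.
Δ = 1.2910 − 0.9514 = 0.3396.
(The classical prediction exceeds c; the relativistic result does not.)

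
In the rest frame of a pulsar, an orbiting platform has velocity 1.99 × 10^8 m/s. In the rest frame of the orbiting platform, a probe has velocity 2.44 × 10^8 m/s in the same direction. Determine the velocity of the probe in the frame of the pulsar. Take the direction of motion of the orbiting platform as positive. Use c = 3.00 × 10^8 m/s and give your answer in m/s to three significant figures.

In units of c (dividing by 3.00 × 10^8 m/s): v = 0.663, u' = 0.813.
u = (u' + v)/(1 + u'v/c²):
u = (0.813 + 0.663) / (1 + 0.813·0.663) = 1.4767/1.5395 = 0.9592
Converting back: u = 0.9592 × 3.00 × 10^8 m/s.

2.88 × 10^8 m/s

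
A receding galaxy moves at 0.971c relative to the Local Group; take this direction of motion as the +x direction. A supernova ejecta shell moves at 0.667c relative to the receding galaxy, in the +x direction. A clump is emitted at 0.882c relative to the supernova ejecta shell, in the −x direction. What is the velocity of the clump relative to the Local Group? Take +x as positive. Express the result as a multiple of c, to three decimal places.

+0.910c

Apply u = (u' + v)/(1 + u'v/c²) successively, working outward toward the Local Group.
Start: velocity of the receding galaxy relative to the Local Group = 0.9710c.
Compose with the supernova ejecta shell (u' = 0.667 in the receding galaxy frame): u_1 = (0.667 + 0.971) / (1 + 0.667·0.971) = 1.6380/1.6477 = 0.9941.
Compose with the clump (u' = -0.882 in the supernova ejecta shell frame): u_2 = (-0.882 + 0.994) / (1 + (-0.882)·0.994) = 0.1121/0.1232 = 0.9104.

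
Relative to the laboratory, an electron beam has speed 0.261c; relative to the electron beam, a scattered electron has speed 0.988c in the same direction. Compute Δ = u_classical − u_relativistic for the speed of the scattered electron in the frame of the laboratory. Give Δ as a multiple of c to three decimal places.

Galilean: u_cl = 0.988 + 0.261 = 1.2490.
Relativistic: u_rel = (0.988 + 0.261) / (1 + 0.988·0.261) = 1.2490/1.2579 = 0.9929.
Δ = 1.2490 − 0.9929 = 0.2561.
(The classical prediction exceeds c; the relativistic result does not.)

Δ = 0.256c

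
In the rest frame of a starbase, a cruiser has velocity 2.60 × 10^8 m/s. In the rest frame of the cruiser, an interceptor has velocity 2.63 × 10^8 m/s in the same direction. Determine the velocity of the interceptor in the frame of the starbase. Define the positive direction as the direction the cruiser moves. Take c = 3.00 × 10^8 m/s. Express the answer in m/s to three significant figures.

In units of c (dividing by 3.00 × 10^8 m/s): v = 0.867, u' = 0.877.
u = (u' + v)/(1 + u'v/c²):
u = (0.877 + 0.867) / (1 + 0.877·0.867) = 1.7433/1.7598 = 0.9907
Converting back: u = 0.9907 × 3.00 × 10^8 m/s.

2.97 × 10^8 m/s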